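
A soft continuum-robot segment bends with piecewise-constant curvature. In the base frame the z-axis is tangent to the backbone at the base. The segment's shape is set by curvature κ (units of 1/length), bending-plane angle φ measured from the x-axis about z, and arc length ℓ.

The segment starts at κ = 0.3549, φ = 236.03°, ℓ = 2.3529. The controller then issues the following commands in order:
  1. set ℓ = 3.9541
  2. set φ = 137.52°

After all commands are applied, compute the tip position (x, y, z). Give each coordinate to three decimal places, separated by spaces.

-1.732 1.586 2.778

initial: κ=0.3549, φ=236.03°, ℓ=2.3529
cmd 1: set ℓ=3.9541 → (κ,φ,ℓ)=(0.3549,236.03°,3.9541) → tip=(-1.3120,-1.9472,2.7783)
cmd 2: set φ=137.52° → (κ,φ,ℓ)=(0.3549,137.52°,3.9541) → tip=(-1.7317,1.5857,2.7783)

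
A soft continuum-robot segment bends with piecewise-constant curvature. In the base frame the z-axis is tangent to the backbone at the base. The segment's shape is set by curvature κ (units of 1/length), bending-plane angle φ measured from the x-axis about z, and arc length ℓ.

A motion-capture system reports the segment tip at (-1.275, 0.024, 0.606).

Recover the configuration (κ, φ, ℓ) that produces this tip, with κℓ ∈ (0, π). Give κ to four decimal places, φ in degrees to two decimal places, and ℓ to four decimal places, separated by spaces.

ρ = √(x²+y²) = √(-1.275² + 0.024²) = 1.27523
φ = atan2(y, x) mod 360° = atan2(0.024, -1.275) = 178.9216°
|p|² = ρ² + z² = 1.27523² + 0.606² = 1.99344
κ = 2ρ / |p|² = 2×1.27523 / 1.99344 = 1.27942
θ = 2·atan2(ρ, z) = 2·atan2(1.27523, 0.606) = 2.25435 rad
ℓ = θ/κ = 2.25435/1.27942 = 1.76201

1.2794 178.92 1.7620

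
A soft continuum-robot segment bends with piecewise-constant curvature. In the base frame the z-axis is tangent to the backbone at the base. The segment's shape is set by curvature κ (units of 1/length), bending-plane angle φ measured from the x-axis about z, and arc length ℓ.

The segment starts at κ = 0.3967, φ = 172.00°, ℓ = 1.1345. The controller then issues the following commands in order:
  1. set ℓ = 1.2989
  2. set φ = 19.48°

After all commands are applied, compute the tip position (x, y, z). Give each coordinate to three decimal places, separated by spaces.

initial: κ=0.3967, φ=172.00°, ℓ=1.1345
cmd 1: set ℓ=1.2989 → (κ,φ,ℓ)=(0.3967,172.00°,1.2989) → tip=(-0.3241,0.0456,1.2422)
cmd 2: set φ=19.48° → (κ,φ,ℓ)=(0.3967,19.48°,1.2989) → tip=(0.3086,0.1091,1.2422)

0.309 0.109 1.242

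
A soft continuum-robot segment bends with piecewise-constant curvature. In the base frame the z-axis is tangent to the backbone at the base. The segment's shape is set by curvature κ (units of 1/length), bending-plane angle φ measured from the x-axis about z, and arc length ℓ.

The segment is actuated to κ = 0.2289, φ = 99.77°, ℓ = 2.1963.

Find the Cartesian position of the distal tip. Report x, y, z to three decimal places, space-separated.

-0.092 0.533 2.105

θ = κ·ℓ = 0.2289 × 2.1963 = 0.50273 rad
ρ = (1 − cos θ)/κ = (1 − 0.87627)/0.2289 = 0.54055
z = sin θ / κ = 0.48182/0.2289 = 2.10495
x = ρ cos φ = 0.54055 × cos(99.77°) = -0.09173
y = ρ sin φ = 0.54055 × sin(99.77°) = 0.53271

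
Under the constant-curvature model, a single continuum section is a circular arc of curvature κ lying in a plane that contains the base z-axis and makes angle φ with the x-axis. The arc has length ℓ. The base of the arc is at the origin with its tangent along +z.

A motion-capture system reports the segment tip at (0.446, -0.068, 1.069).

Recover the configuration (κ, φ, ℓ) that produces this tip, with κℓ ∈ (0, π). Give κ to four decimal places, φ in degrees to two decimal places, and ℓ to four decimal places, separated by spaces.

0.6702 351.33 1.1917

ρ = √(x²+y²) = √(0.446² + -0.068²) = 0.45115
φ = atan2(y, x) mod 360° = atan2(-0.068, 0.446) = 351.3311°
|p|² = ρ² + z² = 0.45115² + 1.069² = 1.34630
κ = 2ρ / |p|² = 2×0.45115 / 1.34630 = 0.67021
θ = 2·atan2(ρ, z) = 2·atan2(0.45115, 1.069) = 0.79871 rad
ℓ = θ/κ = 0.79871/0.67021 = 1.19173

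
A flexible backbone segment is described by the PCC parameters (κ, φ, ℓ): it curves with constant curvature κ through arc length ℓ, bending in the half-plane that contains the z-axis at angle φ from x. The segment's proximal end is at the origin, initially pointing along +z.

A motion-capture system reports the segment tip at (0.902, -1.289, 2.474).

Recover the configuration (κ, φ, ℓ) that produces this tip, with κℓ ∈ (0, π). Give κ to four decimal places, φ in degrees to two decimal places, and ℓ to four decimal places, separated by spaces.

ρ = √(x²+y²) = √(0.902² + -1.289²) = 1.57325
φ = atan2(y, x) mod 360° = atan2(-1.289, 0.902) = 304.9831°
|p|² = ρ² + z² = 1.57325² + 2.474² = 8.59580
κ = 2ρ / |p|² = 2×1.57325 / 8.59580 = 0.36605
θ = 2·atan2(ρ, z) = 2·atan2(1.57325, 2.474) = 1.13282 rad
ℓ = θ/κ = 1.13282/0.36605 = 3.09470

0.3661 304.98 3.0947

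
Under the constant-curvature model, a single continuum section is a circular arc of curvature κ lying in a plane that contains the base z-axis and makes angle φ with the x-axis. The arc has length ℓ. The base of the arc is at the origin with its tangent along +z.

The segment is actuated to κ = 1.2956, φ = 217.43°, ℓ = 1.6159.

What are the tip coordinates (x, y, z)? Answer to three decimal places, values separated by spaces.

θ = κ·ℓ = 1.2956 × 1.6159 = 2.09356 rad
ρ = (1 − cos θ)/κ = (1 − -0.49928)/1.2956 = 1.15721
z = sin θ / κ = 0.86644/1.2956 = 0.66876
x = ρ cos φ = 1.15721 × cos(217.43°) = -0.91893
y = ρ sin φ = 1.15721 × sin(217.43°) = -0.70334

-0.919 -0.703 0.669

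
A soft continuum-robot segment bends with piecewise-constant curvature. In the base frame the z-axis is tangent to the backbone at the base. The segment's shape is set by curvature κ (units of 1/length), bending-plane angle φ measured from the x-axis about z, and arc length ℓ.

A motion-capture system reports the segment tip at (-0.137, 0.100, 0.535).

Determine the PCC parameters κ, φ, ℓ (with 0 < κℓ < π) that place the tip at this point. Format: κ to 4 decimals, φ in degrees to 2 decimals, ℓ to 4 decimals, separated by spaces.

1.0769 143.87 0.5702

ρ = √(x²+y²) = √(-0.137² + 0.100²) = 0.16961
φ = atan2(y, x) mod 360° = atan2(0.100, -0.137) = 143.8733°
|p|² = ρ² + z² = 0.16961² + 0.535² = 0.31499
κ = 2ρ / |p|² = 2×0.16961 / 0.31499 = 1.07694
θ = 2·atan2(ρ, z) = 2·atan2(0.16961, 0.535) = 0.61402 rad
ℓ = θ/κ = 0.61402/1.07694 = 0.57016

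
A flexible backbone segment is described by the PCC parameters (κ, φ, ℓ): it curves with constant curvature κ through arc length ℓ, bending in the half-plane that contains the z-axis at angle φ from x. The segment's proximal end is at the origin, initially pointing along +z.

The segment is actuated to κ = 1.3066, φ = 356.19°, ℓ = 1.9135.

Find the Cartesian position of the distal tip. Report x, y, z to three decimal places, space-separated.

θ = κ·ℓ = 1.3066 × 1.9135 = 2.50018 rad
ρ = (1 − cos θ)/κ = (1 − -0.80125)/1.3066 = 1.37858
z = sin θ / κ = 0.59833/1.3066 = 0.45793
x = ρ cos φ = 1.37858 × cos(356.19°) = 1.37553
y = ρ sin φ = 1.37858 × sin(356.19°) = -0.09160

1.376 -0.092 0.458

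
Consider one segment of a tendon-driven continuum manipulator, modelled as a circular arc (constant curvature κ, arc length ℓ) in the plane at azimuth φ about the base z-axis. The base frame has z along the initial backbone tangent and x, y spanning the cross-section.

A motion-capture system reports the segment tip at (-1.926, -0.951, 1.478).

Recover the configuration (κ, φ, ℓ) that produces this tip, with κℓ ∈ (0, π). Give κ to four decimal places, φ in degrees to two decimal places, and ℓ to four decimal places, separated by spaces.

ρ = √(x²+y²) = √(-1.926² + -0.951²) = 2.14799
φ = atan2(y, x) mod 360° = atan2(-0.951, -1.926) = 206.2788°
|p|² = ρ² + z² = 2.14799² + 1.478² = 6.79836
κ = 2ρ / |p|² = 2×2.14799 / 6.79836 = 0.63192
θ = 2·atan2(ρ, z) = 2·atan2(2.14799, 1.478) = 1.93623 rad
ℓ = θ/κ = 1.93623/0.63192 = 3.06406

0.6319 206.28 3.0641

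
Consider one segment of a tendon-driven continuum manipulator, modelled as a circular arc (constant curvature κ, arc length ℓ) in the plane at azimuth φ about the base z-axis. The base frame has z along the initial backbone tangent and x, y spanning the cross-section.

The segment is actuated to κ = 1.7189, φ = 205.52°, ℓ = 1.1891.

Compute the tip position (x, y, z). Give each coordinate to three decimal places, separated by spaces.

-0.764 -0.365 0.518

θ = κ·ℓ = 1.7189 × 1.1891 = 2.04394 rad
ρ = (1 − cos θ)/κ = (1 − -0.45569)/1.7189 = 0.84687
z = sin θ / κ = 0.89014/1.7189 = 0.51785
x = ρ cos φ = 0.84687 × cos(205.52°) = -0.76425
y = ρ sin φ = 0.84687 × sin(205.52°) = -0.36486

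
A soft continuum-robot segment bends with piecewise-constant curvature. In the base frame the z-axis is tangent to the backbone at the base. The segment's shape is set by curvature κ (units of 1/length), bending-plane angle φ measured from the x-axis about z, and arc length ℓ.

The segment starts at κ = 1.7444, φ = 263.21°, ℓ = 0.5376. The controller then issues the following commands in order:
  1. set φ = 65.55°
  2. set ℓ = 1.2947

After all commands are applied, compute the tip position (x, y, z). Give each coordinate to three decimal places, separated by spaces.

initial: κ=1.7444, φ=263.21°, ℓ=0.5376
cmd 1: set φ=65.55° → (κ,φ,ℓ)=(1.7444,65.55°,0.5376) → tip=(0.0969,0.2131,0.4622)
cmd 2: set ℓ=1.2947 → (κ,φ,ℓ)=(1.7444,65.55°,1.2947) → tip=(0.3879,0.8531,0.4430)

0.388 0.853 0.443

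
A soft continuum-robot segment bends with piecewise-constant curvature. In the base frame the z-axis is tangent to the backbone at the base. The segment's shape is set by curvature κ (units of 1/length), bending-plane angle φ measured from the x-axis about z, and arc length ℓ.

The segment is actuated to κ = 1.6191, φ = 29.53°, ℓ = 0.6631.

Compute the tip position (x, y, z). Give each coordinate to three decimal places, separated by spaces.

θ = κ·ℓ = 1.6191 × 0.6631 = 1.07363 rad
ρ = (1 − cos θ)/κ = (1 − 0.47694)/1.6191 = 0.32306
z = sin θ / κ = 0.87894/1.6191 = 0.54285
x = ρ cos φ = 0.32306 × cos(29.53°) = 0.28109
y = ρ sin φ = 0.32306 × sin(29.53°) = 0.15923

0.281 0.159 0.543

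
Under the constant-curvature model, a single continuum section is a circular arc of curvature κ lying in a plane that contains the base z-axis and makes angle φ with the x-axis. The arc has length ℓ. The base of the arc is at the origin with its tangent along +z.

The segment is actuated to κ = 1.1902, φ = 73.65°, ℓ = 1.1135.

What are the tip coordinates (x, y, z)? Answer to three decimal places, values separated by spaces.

θ = κ·ℓ = 1.1902 × 1.1135 = 1.32529 rad
ρ = (1 − cos θ)/κ = (1 − 0.24305)/1.1902 = 0.63599
z = sin θ / κ = 0.97001/1.1902 = 0.81500
x = ρ cos φ = 0.63599 × cos(73.65°) = 0.17903
y = ρ sin φ = 0.63599 × sin(73.65°) = 0.61027

0.179 0.610 0.815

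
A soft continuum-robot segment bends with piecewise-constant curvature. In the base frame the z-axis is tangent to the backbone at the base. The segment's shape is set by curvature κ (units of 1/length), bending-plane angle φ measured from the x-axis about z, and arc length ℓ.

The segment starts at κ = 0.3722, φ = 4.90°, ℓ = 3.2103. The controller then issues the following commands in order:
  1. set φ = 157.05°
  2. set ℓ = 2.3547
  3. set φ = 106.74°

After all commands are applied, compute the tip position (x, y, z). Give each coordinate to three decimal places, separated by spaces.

initial: κ=0.3722, φ=4.90°, ℓ=3.2103
cmd 1: set φ=157.05° → (κ,φ,ℓ)=(0.3722,157.05°,3.2103) → tip=(-1.5658,0.6630,2.4991)
cmd 2: set ℓ=2.3547 → (κ,φ,ℓ)=(0.3722,157.05°,2.3547) → tip=(-0.8909,0.3772,2.0646)
cmd 3: set φ=106.74° → (κ,φ,ℓ)=(0.3722,106.74°,2.3547) → tip=(-0.2787,0.9265,2.0646)

-0.279 0.926 2.065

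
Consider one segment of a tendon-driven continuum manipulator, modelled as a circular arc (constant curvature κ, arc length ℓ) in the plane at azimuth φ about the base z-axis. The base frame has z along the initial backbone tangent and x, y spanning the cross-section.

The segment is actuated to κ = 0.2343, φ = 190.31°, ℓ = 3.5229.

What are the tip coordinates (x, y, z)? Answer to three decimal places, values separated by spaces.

-1.351 -0.246 3.136

θ = κ·ℓ = 0.2343 × 3.5229 = 0.82542 rad
ρ = (1 − cos θ)/κ = (1 − 0.67825)/0.2343 = 1.37323
z = sin θ / κ = 0.73483/0.2343 = 3.13628
x = ρ cos φ = 1.37323 × cos(190.31°) = -1.35106
y = ρ sin φ = 1.37323 × sin(190.31°) = -0.24577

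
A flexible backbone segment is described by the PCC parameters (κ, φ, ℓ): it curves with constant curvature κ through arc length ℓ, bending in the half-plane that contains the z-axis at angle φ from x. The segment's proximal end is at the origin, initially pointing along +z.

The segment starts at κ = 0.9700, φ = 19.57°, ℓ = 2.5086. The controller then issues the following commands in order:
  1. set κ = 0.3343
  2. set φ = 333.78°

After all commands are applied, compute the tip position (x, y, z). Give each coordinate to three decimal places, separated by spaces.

0.890 -0.438 2.225

initial: κ=0.9700, φ=19.57°, ℓ=2.5086
cmd 1: set κ=0.3343 → (κ,φ,ℓ)=(0.3343,19.57°,2.5086) → tip=(0.9344,0.3322,2.2247)
cmd 2: set φ=333.78° → (κ,φ,ℓ)=(0.3343,333.78°,2.5086) → tip=(0.8896,-0.4381,2.2247)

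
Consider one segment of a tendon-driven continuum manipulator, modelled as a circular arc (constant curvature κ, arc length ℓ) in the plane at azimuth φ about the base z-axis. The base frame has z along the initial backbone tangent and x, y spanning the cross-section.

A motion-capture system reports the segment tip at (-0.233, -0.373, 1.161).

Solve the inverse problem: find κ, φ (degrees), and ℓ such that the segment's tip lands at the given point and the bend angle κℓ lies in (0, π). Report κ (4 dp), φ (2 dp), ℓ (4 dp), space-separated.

0.5707 238.01 1.2691

ρ = √(x²+y²) = √(-0.233² + -0.373²) = 0.43979
φ = atan2(y, x) mod 360° = atan2(-0.373, -0.233) = 238.0084°
|p|² = ρ² + z² = 0.43979² + 1.161² = 1.54134
κ = 2ρ / |p|² = 2×0.43979 / 1.54134 = 0.57066
θ = 2·atan2(ρ, z) = 2·atan2(0.43979, 1.161) = 0.72421 rad
ℓ = θ/κ = 0.72421/0.57066 = 1.26906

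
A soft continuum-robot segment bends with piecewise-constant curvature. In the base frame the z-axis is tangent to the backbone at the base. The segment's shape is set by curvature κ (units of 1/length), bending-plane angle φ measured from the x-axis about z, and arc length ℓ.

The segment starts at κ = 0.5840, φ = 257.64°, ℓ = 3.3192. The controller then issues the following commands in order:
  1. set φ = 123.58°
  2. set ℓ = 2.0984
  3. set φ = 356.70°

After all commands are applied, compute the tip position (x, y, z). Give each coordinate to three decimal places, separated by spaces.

1.131 -0.065 1.611

initial: κ=0.5840, φ=257.64°, ℓ=3.3192
cmd 1: set φ=123.58° → (κ,φ,ℓ)=(0.5840,123.58°,3.3192) → tip=(-1.2875,1.9393,1.5979)
cmd 2: set ℓ=2.0984 → (κ,φ,ℓ)=(0.5840,123.58°,2.0984) → tip=(-0.6265,0.9437,1.6112)
cmd 3: set φ=356.70° → (κ,φ,ℓ)=(0.5840,356.70°,2.0984) → tip=(1.1308,-0.0652,1.6112)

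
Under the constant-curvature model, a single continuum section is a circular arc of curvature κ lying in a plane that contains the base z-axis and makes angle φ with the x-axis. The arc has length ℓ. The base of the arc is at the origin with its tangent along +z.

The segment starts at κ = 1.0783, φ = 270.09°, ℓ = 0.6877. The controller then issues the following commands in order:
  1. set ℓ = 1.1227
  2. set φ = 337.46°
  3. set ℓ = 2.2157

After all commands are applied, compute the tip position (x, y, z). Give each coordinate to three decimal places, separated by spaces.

initial: κ=1.0783, φ=270.09°, ℓ=0.6877
cmd 1: set ℓ=1.1227 → (κ,φ,ℓ)=(1.0783,270.09°,1.1227) → tip=(0.0009,-0.6005,0.8679)
cmd 2: set φ=337.46° → (κ,φ,ℓ)=(1.0783,337.46°,1.1227) → tip=(0.5547,-0.2302,0.8679)
cmd 3: set ℓ=2.2157 → (κ,φ,ℓ)=(1.0783,337.46°,2.2157) → tip=(1.4819,-0.6150,0.6338)

1.482 -0.615 0.634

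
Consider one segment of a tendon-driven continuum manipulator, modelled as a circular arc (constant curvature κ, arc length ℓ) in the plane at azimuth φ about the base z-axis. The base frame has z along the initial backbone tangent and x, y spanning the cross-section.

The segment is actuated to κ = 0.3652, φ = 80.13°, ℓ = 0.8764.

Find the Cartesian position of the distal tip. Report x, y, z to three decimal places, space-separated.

θ = κ·ℓ = 0.3652 × 0.8764 = 0.32006 rad
ρ = (1 − cos θ)/κ = (1 − 0.94922)/0.3652 = 0.13906
z = sin θ / κ = 0.31462/0.3652 = 0.86151
x = ρ cos φ = 0.13906 × cos(80.13°) = 0.02384
y = ρ sin φ = 0.13906 × sin(80.13°) = 0.13700

0.024 0.137 0.862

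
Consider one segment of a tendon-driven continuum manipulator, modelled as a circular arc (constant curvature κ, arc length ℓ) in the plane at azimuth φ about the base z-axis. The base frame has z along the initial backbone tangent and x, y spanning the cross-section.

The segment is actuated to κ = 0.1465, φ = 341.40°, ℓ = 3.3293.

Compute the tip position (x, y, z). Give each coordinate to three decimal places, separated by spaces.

θ = κ·ℓ = 0.1465 × 3.3293 = 0.48774 rad
ρ = (1 − cos θ)/κ = (1 − 0.88339)/0.1465 = 0.79595
z = sin θ / κ = 0.46863/0.1465 = 3.19886
x = ρ cos φ = 0.79595 × cos(341.40°) = 0.75438
y = ρ sin φ = 0.79595 × sin(341.40°) = -0.25388

0.754 -0.254 3.199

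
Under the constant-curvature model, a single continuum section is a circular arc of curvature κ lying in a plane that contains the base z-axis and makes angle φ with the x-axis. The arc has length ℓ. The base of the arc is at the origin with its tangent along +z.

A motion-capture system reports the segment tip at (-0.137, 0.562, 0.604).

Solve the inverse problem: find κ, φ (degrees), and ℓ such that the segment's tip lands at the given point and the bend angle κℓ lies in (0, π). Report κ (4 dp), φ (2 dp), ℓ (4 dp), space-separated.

ρ = √(x²+y²) = √(-0.137² + 0.562²) = 0.57846
φ = atan2(y, x) mod 360° = atan2(0.562, -0.137) = 103.6999°
|p|² = ρ² + z² = 0.57846² + 0.604² = 0.69943
κ = 2ρ / |p|² = 2×0.57846 / 0.69943 = 1.65408
θ = 2·atan2(ρ, z) = 2·atan2(0.57846, 0.604) = 1.52760 rad
ℓ = θ/κ = 1.52760/1.65408 = 0.92353

1.6541 103.70 0.9235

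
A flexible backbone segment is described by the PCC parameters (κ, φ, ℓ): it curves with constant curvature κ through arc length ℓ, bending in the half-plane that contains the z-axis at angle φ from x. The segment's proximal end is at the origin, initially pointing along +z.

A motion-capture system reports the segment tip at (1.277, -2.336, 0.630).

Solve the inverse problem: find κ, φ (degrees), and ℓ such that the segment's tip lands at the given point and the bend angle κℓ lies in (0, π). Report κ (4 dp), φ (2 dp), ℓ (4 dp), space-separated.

0.7114 298.66 3.7628

ρ = √(x²+y²) = √(1.277² + -2.336²) = 2.66226
φ = atan2(y, x) mod 360° = atan2(-2.336, 1.277) = 298.6637°
|p|² = ρ² + z² = 2.66226² + 0.630² = 7.48452
κ = 2ρ / |p|² = 2×2.66226 / 7.48452 = 0.71140
θ = 2·atan2(ρ, z) = 2·atan2(2.66226, 0.630) = 2.67686 rad
ℓ = θ/κ = 2.67686/0.71140 = 3.76279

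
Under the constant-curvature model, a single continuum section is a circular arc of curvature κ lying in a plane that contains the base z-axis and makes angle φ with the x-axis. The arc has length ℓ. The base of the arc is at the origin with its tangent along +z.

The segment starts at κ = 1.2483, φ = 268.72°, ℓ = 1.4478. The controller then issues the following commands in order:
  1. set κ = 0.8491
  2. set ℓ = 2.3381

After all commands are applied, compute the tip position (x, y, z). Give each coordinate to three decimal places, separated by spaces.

initial: κ=1.2483, φ=268.72°, ℓ=1.4478
cmd 1: set κ=0.8491 → (κ,φ,ℓ)=(0.8491,268.72°,1.4478) → tip=(-0.0175,-0.7831,1.1097)
cmd 2: set ℓ=2.3381 → (κ,φ,ℓ)=(0.8491,268.72°,2.3381) → tip=(-0.0369,-1.6516,1.0780)

-0.037 -1.652 1.078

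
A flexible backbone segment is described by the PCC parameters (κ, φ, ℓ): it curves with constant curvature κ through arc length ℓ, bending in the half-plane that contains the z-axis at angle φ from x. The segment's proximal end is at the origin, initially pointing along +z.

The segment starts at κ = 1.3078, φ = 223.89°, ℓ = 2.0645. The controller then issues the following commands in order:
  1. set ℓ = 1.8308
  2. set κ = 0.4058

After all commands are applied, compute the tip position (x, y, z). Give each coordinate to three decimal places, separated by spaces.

initial: κ=1.3078, φ=223.89°, ℓ=2.0645
cmd 1: set ℓ=1.8308 → (κ,φ,ℓ)=(1.3078,223.89°,1.8308) → tip=(-0.9553,-0.9190,0.5197)
cmd 2: set κ=0.4058 → (κ,φ,ℓ)=(0.4058,223.89°,1.8308) → tip=(-0.4680,-0.4502,1.6670)

-0.468 -0.450 1.667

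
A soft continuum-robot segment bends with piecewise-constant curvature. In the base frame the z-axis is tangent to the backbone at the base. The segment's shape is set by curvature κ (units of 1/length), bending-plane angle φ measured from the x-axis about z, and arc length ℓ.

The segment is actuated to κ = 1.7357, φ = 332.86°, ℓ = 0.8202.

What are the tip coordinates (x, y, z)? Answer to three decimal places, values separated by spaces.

0.438 -0.224 0.570

θ = κ·ℓ = 1.7357 × 0.8202 = 1.42362 rad
ρ = (1 − cos θ)/κ = (1 − 0.14664)/1.7357 = 0.49165
z = sin θ / κ = 0.98919/1.7357 = 0.56991
x = ρ cos φ = 0.49165 × cos(332.86°) = 0.43752
y = ρ sin φ = 0.49165 × sin(332.86°) = -0.22427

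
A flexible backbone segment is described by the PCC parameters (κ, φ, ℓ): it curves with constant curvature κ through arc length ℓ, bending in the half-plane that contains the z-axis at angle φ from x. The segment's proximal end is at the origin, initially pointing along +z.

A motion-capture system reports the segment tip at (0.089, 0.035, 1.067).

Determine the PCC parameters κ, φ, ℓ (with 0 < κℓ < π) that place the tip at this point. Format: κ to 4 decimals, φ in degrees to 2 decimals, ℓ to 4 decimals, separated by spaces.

ρ = √(x²+y²) = √(0.089² + 0.035²) = 0.09563
φ = atan2(y, x) mod 360° = atan2(0.035, 0.089) = 21.4677°
|p|² = ρ² + z² = 0.09563² + 1.067² = 1.14763
κ = 2ρ / |p|² = 2×0.09563 / 1.14763 = 0.16666
θ = 2·atan2(ρ, z) = 2·atan2(0.09563, 1.067) = 0.17878 rad
ℓ = θ/κ = 0.17878/0.16666 = 1.07271

0.1667 21.47 1.0727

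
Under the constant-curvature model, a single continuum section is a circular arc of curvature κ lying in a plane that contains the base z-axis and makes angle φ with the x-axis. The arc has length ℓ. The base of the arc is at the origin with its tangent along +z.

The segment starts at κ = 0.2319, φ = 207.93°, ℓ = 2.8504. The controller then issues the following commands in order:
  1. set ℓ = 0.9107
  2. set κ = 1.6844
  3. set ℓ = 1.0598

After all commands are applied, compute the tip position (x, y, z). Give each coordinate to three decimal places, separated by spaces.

-0.636 -0.337 0.580

initial: κ=0.2319, φ=207.93°, ℓ=2.8504
cmd 1: set ℓ=0.9107 → (κ,φ,ℓ)=(0.2319,207.93°,0.9107) → tip=(-0.0846,-0.0449,0.9039)
cmd 2: set κ=1.6844 → (κ,φ,ℓ)=(1.6844,207.93°,0.9107) → tip=(-0.5052,-0.2678,0.5933)
cmd 3: set ℓ=1.0598 → (κ,φ,ℓ)=(1.6844,207.93°,1.0598) → tip=(-0.6361,-0.3372,0.5801)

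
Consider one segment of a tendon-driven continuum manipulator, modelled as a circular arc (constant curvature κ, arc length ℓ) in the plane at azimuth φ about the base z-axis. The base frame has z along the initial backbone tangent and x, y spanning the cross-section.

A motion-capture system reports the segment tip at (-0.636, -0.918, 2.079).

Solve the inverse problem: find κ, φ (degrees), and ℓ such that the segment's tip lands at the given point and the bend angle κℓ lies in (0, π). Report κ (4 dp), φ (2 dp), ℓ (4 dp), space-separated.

ρ = √(x²+y²) = √(-0.636² + -0.918²) = 1.11679
φ = atan2(y, x) mod 360° = atan2(-0.918, -0.636) = 235.2854°
|p|² = ρ² + z² = 1.11679² + 2.079² = 5.56946
κ = 2ρ / |p|² = 2×1.11679 / 5.56946 = 0.40104
θ = 2·atan2(ρ, z) = 2·atan2(1.11679, 2.079) = 0.98589 rad
ℓ = θ/κ = 0.98589/0.40104 = 2.45833

0.4010 235.29 2.4583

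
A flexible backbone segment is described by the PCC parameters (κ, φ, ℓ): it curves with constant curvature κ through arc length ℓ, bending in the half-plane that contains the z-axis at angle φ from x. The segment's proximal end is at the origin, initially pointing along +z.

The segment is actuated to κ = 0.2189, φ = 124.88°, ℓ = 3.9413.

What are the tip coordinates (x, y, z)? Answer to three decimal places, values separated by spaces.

θ = κ·ℓ = 0.2189 × 3.9413 = 0.86275 rad
ρ = (1 − cos θ)/κ = (1 − 0.65035)/0.2189 = 1.59730
z = sin θ / κ = 0.75963/0.2189 = 3.47023
x = ρ cos φ = 1.59730 × cos(124.88°) = -0.91343
y = ρ sin φ = 1.59730 × sin(124.88°) = 1.31035

-0.913 1.310 3.470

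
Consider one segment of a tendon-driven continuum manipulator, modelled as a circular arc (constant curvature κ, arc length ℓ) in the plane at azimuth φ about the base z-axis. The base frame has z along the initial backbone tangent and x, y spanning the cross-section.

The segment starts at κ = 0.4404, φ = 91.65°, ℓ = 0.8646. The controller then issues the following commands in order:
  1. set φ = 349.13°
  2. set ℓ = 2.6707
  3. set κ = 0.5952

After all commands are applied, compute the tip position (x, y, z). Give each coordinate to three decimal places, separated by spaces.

1.681 -0.323 1.680

initial: κ=0.4404, φ=91.65°, ℓ=0.8646
cmd 1: set φ=349.13° → (κ,φ,ℓ)=(0.4404,349.13°,0.8646) → tip=(0.1597,-0.0307,0.8439)
cmd 2: set ℓ=2.6707 → (κ,φ,ℓ)=(0.4404,349.13°,2.6707) → tip=(1.3726,-0.2636,2.0961)
cmd 3: set κ=0.5952 → (κ,φ,ℓ)=(0.5952,349.13°,2.6707) → tip=(1.6810,-0.3228,1.6798)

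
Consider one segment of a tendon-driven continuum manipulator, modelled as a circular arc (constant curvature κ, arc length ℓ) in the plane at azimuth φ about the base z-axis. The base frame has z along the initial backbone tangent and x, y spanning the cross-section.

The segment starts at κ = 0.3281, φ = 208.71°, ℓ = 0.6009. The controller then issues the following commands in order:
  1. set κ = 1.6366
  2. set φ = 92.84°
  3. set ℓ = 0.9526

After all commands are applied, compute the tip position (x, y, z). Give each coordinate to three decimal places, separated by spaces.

-0.030 0.603 0.611

initial: κ=0.3281, φ=208.71°, ℓ=0.6009
cmd 1: set κ=1.6366 → (κ,φ,ℓ)=(1.6366,208.71°,0.6009) → tip=(-0.2389,-0.1309,0.5086)
cmd 2: set φ=92.84° → (κ,φ,ℓ)=(1.6366,92.84°,0.6009) → tip=(-0.0135,0.2721,0.5086)
cmd 3: set ℓ=0.9526 → (κ,φ,ℓ)=(1.6366,92.84°,0.9526) → tip=(-0.0299,0.6031,0.6110)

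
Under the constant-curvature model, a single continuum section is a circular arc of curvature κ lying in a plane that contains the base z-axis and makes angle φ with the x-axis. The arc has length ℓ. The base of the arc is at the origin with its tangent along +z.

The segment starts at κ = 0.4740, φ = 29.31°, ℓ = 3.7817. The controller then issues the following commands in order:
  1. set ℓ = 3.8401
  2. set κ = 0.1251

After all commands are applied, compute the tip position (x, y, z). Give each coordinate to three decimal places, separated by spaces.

initial: κ=0.4740, φ=29.31°, ℓ=3.7817
cmd 1: set ℓ=3.8401 → (κ,φ,ℓ)=(0.4740,29.31°,3.8401) → tip=(2.2937,1.2877,2.0444)
cmd 2: set κ=0.1251 → (κ,φ,ℓ)=(0.1251,29.31°,3.8401) → tip=(0.7890,0.4429,3.6941)

0.789 0.443 3.694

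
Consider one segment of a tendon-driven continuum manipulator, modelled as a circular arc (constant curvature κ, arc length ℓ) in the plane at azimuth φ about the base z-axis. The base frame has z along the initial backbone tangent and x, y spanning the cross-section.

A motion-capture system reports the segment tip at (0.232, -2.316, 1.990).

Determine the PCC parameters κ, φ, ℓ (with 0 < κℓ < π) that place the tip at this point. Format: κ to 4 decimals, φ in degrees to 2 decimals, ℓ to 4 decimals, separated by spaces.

0.4964 275.72 3.4787

ρ = √(x²+y²) = √(0.232² + -2.316²) = 2.32759
φ = atan2(y, x) mod 360° = atan2(-2.316, 0.232) = 275.7204°
|p|² = ρ² + z² = 2.32759² + 1.990² = 9.37778
κ = 2ρ / |p|² = 2×2.32759 / 9.37778 = 0.49641
θ = 2·atan2(ρ, z) = 2·atan2(2.32759, 1.990) = 1.72686 rad
ℓ = θ/κ = 1.72686/0.49641 = 3.47872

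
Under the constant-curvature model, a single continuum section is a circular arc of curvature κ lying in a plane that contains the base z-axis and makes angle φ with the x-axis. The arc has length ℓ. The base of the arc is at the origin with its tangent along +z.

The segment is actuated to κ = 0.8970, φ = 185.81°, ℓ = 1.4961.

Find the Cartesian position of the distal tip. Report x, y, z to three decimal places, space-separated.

-0.858 -0.087 1.086

θ = κ·ℓ = 0.8970 × 1.4961 = 1.34200 rad
ρ = (1 − cos θ)/κ = (1 − 0.22680)/0.8970 = 0.86198
z = sin θ / κ = 0.97394/0.8970 = 1.08578
x = ρ cos φ = 0.86198 × cos(185.81°) = -0.85755
y = ρ sin φ = 0.86198 × sin(185.81°) = -0.08726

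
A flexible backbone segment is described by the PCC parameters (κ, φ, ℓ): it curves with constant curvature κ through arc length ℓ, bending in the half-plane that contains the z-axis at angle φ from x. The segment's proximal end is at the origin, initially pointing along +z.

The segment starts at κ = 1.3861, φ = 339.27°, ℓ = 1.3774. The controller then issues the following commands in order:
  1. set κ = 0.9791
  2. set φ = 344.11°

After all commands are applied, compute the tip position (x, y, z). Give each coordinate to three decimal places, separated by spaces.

0.766 -0.218 0.996

initial: κ=1.3861, φ=339.27°, ℓ=1.3774
cmd 1: set κ=0.9791 → (κ,φ,ℓ)=(0.9791,339.27°,1.3774) → tip=(0.7447,-0.2819,0.9962)
cmd 2: set φ=344.11° → (κ,φ,ℓ)=(0.9791,344.11°,1.3774) → tip=(0.7659,-0.2180,0.9962)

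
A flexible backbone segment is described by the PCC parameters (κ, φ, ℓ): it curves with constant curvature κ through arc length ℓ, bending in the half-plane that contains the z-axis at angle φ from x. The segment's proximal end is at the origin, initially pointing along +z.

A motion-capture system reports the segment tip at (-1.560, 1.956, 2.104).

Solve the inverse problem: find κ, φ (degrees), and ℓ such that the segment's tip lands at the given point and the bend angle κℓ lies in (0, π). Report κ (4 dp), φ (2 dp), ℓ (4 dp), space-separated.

ρ = √(x²+y²) = √(-1.560² + 1.956²) = 2.50191
φ = atan2(y, x) mod 360° = atan2(1.956, -1.560) = 128.5740°
|p|² = ρ² + z² = 2.50191² + 2.104² = 10.68635
κ = 2ρ / |p|² = 2×2.50191 / 10.68635 = 0.46824
θ = 2·atan2(ρ, z) = 2·atan2(2.50191, 2.104) = 1.74315 rad
ℓ = θ/κ = 1.74315/0.46824 = 3.72274

0.4682 128.57 3.7227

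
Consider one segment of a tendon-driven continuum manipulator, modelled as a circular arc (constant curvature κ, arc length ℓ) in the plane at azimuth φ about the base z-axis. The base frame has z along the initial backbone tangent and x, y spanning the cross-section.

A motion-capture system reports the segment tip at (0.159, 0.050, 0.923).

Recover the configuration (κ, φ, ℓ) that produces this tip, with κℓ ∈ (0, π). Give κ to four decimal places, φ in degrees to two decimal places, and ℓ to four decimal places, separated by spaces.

0.3789 17.46 0.9429

ρ = √(x²+y²) = √(0.159² + 0.050²) = 0.16668
φ = atan2(y, x) mod 360° = atan2(0.050, 0.159) = 17.4566°
|p|² = ρ² + z² = 0.16668² + 0.923² = 0.87971
κ = 2ρ / |p|² = 2×0.16668 / 0.87971 = 0.37893
θ = 2·atan2(ρ, z) = 2·atan2(0.16668, 0.923) = 0.35731 rad
ℓ = θ/κ = 0.35731/0.37893 = 0.94294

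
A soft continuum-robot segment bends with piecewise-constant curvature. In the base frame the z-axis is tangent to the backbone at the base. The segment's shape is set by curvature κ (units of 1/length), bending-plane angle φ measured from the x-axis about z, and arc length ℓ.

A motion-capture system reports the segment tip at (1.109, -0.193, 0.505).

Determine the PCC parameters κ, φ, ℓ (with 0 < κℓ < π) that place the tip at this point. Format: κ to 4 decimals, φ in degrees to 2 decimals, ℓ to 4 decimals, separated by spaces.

1.4790 350.13 1.5538

ρ = √(x²+y²) = √(1.109² + -0.193²) = 1.12567
φ = atan2(y, x) mod 360° = atan2(-0.193, 1.109) = 350.1277°
|p|² = ρ² + z² = 1.12567² + 0.505² = 1.52215
κ = 2ρ / |p|² = 2×1.12567 / 1.52215 = 1.47905
θ = 2·atan2(ρ, z) = 2·atan2(1.12567, 0.505) = 2.29818 rad
ℓ = θ/κ = 2.29818/1.47905 = 1.55382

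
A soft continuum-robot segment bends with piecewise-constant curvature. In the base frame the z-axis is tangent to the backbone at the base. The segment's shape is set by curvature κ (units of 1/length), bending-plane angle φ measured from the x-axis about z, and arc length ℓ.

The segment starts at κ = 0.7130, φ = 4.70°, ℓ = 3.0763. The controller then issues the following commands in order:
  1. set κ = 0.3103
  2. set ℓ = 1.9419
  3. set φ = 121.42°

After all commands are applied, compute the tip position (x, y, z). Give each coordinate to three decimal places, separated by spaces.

initial: κ=0.7130, φ=4.70°, ℓ=3.0763
cmd 1: set κ=0.3103 → (κ,φ,ℓ)=(0.3103,4.70°,3.0763) → tip=(1.3555,0.1114,2.6299)
cmd 2: set ℓ=1.9419 → (κ,φ,ℓ)=(0.3103,4.70°,1.9419) → tip=(0.5657,0.0465,1.8265)
cmd 3: set φ=121.42° → (κ,φ,ℓ)=(0.3103,121.42°,1.9419) → tip=(-0.2959,0.4844,1.8265)

-0.296 0.484 1.827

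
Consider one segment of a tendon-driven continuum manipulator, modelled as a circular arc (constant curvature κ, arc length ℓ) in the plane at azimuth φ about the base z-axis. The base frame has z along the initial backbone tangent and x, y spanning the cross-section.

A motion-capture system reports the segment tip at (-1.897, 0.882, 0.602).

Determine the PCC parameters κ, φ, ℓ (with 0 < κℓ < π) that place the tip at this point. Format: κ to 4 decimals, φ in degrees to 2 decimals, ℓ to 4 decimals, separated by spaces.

ρ = √(x²+y²) = √(-1.897² + 0.882²) = 2.09202
φ = atan2(y, x) mod 360° = atan2(0.882, -1.897) = 155.0642°
|p|² = ρ² + z² = 2.09202² + 0.602² = 4.73894
κ = 2ρ / |p|² = 2×2.09202 / 4.73894 = 0.88291
θ = 2·atan2(ρ, z) = 2·atan2(2.09202, 0.602) = 2.58121 rad
ℓ = θ/κ = 2.58121/0.88291 = 2.92354

0.8829 155.06 2.9235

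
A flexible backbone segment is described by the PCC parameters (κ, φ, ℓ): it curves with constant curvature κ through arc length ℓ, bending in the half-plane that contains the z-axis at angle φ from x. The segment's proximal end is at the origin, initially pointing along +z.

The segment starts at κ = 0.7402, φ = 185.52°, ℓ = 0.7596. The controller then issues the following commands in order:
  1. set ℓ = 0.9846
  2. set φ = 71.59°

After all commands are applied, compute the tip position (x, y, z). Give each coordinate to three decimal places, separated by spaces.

0.108 0.326 0.900

initial: κ=0.7402, φ=185.52°, ℓ=0.7596
cmd 1: set ℓ=0.9846 → (κ,φ,ℓ)=(0.7402,185.52°,0.9846) → tip=(-0.3416,-0.0330,0.8997)
cmd 2: set φ=71.59° → (κ,φ,ℓ)=(0.7402,71.59°,0.9846) → tip=(0.1084,0.3256,0.8997)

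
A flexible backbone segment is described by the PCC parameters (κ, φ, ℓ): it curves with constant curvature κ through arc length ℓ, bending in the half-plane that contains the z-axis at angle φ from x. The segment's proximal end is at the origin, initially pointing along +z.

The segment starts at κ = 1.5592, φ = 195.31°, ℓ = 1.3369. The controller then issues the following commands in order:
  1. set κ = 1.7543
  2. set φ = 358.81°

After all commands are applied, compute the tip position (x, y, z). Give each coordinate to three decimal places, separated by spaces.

0.968 -0.020 0.407

initial: κ=1.5592, φ=195.31°, ℓ=1.3369
cmd 1: set κ=1.7543 → (κ,φ,ℓ)=(1.7543,195.31°,1.3369) → tip=(-0.9343,-0.2558,0.4074)
cmd 2: set φ=358.81° → (κ,φ,ℓ)=(1.7543,358.81°,1.3369) → tip=(0.9685,-0.0201,0.4074)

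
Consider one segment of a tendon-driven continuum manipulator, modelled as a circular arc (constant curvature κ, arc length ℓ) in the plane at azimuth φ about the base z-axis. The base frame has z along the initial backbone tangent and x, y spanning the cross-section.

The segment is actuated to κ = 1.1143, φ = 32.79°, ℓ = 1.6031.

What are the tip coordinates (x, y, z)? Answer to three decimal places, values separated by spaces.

θ = κ·ℓ = 1.1143 × 1.6031 = 1.78633 rad
ρ = (1 − cos θ)/κ = (1 − -0.21387)/1.1143 = 1.08936
z = sin θ / κ = 0.97686/1.1143 = 0.87666
x = ρ cos φ = 1.08936 × cos(32.79°) = 0.91578
y = ρ sin φ = 1.08936 × sin(32.79°) = 0.58996

0.916 0.590 0.877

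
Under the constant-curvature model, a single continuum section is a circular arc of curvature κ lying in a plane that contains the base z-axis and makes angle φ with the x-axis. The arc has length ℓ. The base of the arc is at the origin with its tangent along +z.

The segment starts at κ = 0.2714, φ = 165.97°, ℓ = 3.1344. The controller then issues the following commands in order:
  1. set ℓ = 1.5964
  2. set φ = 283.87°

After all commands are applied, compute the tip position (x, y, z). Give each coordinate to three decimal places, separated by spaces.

initial: κ=0.2714, φ=165.97°, ℓ=3.1344
cmd 1: set ℓ=1.5964 → (κ,φ,ℓ)=(0.2714,165.97°,1.5964) → tip=(-0.3303,0.0825,1.5469)
cmd 2: set φ=283.87° → (κ,φ,ℓ)=(0.2714,283.87°,1.5964) → tip=(0.0816,-0.3305,1.5469)

0.082 -0.331 1.547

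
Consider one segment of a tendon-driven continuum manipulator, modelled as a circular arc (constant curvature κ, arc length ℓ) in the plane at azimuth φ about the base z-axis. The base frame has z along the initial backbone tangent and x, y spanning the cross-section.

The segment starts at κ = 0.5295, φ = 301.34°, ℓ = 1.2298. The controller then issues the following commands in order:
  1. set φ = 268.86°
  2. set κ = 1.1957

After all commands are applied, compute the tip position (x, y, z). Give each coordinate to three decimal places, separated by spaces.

-0.015 -0.752 0.832

initial: κ=0.5295, φ=301.34°, ℓ=1.2298
cmd 1: set φ=268.86° → (κ,φ,ℓ)=(0.5295,268.86°,1.2298) → tip=(-0.0077,-0.3864,1.1447)
cmd 2: set κ=1.1957 → (κ,φ,ℓ)=(1.1957,268.86°,1.2298) → tip=(-0.0150,-0.7524,0.8321)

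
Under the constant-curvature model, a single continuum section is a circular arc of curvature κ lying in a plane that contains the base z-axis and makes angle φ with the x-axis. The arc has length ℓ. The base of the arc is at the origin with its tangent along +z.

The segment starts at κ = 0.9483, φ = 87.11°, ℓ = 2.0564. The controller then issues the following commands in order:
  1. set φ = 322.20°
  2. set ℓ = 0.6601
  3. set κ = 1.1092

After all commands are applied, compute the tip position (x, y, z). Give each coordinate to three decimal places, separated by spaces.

0.183 -0.142 0.603

initial: κ=0.9483, φ=87.11°, ℓ=2.0564
cmd 1: set φ=322.20° → (κ,φ,ℓ)=(0.9483,322.20°,2.0564) → tip=(1.1417,-0.8856,0.9796)
cmd 2: set ℓ=0.6601 → (κ,φ,ℓ)=(0.9483,322.20°,0.6601) → tip=(0.1580,-0.1225,0.6178)
cmd 3: set κ=1.1092 → (κ,φ,ℓ)=(1.1092,322.20°,0.6601) → tip=(0.1826,-0.1416,0.6027)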